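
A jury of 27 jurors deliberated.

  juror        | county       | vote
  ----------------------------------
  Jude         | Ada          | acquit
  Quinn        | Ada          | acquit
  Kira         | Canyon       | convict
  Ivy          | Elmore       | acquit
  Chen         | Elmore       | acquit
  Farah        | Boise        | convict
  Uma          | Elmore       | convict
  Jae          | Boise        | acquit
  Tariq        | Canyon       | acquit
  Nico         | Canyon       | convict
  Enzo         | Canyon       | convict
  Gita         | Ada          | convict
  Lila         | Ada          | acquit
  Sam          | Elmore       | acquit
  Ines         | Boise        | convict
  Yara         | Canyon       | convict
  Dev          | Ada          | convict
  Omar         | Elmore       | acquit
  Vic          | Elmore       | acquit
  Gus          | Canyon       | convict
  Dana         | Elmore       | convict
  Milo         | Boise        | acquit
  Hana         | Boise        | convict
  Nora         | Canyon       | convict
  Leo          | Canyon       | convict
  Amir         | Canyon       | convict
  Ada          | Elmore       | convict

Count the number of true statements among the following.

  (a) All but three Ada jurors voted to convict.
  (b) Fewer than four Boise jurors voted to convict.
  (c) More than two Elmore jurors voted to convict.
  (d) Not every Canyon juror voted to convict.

4

(a) Ada: |A| = 5, |A ∩ B| = 2; needs |A ∖ B| = 3 — true.
(b) Boise: |A| = 5, |A ∩ B| = 3; needs |A ∩ B| < 4 — true.
(c) Elmore: |A| = 8, |A ∩ B| = 3; needs |A ∩ B| > 2 — true.
(d) Canyon: |A| = 9, |A ∩ B| = 8; needs A ⊄ B (|A ∖ B| ≥ 1) — true.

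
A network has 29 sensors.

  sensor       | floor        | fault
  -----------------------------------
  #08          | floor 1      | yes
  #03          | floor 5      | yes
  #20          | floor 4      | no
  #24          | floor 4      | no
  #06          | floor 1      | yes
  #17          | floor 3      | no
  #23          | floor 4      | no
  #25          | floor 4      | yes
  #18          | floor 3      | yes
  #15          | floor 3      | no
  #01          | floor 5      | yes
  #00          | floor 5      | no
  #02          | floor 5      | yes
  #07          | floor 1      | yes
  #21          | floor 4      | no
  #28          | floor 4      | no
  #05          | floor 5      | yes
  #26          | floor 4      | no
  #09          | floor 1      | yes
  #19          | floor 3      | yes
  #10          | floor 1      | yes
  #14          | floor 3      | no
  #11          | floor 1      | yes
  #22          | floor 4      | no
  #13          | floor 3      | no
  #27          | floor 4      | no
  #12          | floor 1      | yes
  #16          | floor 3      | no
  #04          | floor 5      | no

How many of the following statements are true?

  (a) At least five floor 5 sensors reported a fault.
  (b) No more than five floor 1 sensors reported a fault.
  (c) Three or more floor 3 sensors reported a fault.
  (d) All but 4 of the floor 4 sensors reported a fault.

0

(a) floor 5: |A| = 6, |A ∩ B| = 4; needs |A ∩ B| ≥ 5 — false.
(b) floor 1: |A| = 7, |A ∩ B| = 7; needs |A ∩ B| ≤ 5 — false.
(c) floor 3: |A| = 7, |A ∩ B| = 2; needs |A ∩ B| ≥ 3 — false.
(d) floor 4: |A| = 9, |A ∩ B| = 1; needs |A ∖ B| = 4 — false.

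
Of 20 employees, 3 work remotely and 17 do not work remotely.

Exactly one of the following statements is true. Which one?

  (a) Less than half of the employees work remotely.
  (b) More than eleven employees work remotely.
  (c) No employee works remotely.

|A| = 20, |A ∩ B| = 3, |A ∖ B| = 17.
(a) requires |A ∩ B| < |A ∖ B|: true.
(b) requires |A ∩ B| > 11: false.
(c) requires A ∩ B = ∅ (|A ∩ B| = 0): false.

(a)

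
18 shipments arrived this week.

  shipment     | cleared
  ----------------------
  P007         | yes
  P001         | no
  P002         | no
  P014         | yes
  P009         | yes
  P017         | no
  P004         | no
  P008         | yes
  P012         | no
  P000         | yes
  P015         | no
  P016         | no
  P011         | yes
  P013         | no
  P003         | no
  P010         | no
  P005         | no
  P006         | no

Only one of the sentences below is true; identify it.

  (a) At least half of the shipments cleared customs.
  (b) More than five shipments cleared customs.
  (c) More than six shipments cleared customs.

(b)

|A| = 18, |A ∩ B| = 6, |A ∖ B| = 12.
(a) requires |A ∩ B| ≥ |A ∖ B|: false.
(b) requires |A ∩ B| > 5: true.
(c) requires |A ∩ B| > 6: false.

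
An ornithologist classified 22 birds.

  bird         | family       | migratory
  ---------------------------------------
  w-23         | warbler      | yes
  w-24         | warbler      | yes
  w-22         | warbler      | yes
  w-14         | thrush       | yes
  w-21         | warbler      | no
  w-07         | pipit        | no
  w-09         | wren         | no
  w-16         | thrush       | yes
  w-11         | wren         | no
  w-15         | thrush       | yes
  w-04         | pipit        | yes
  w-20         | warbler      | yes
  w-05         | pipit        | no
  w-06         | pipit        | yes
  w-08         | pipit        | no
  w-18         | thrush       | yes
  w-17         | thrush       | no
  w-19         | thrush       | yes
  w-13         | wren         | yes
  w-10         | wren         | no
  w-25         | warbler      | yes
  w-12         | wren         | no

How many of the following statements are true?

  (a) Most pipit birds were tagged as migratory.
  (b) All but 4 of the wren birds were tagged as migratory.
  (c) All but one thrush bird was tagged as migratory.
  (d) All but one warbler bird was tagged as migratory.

3

(a) pipit: |A| = 5, |A ∩ B| = 2; needs |A ∩ B| > |A ∖ B| — false.
(b) wren: |A| = 5, |A ∩ B| = 1; needs |A ∖ B| = 4 — true.
(c) thrush: |A| = 6, |A ∩ B| = 5; needs |A ∖ B| = 1 — true.
(d) warbler: |A| = 6, |A ∩ B| = 5; needs |A ∖ B| = 1 — true.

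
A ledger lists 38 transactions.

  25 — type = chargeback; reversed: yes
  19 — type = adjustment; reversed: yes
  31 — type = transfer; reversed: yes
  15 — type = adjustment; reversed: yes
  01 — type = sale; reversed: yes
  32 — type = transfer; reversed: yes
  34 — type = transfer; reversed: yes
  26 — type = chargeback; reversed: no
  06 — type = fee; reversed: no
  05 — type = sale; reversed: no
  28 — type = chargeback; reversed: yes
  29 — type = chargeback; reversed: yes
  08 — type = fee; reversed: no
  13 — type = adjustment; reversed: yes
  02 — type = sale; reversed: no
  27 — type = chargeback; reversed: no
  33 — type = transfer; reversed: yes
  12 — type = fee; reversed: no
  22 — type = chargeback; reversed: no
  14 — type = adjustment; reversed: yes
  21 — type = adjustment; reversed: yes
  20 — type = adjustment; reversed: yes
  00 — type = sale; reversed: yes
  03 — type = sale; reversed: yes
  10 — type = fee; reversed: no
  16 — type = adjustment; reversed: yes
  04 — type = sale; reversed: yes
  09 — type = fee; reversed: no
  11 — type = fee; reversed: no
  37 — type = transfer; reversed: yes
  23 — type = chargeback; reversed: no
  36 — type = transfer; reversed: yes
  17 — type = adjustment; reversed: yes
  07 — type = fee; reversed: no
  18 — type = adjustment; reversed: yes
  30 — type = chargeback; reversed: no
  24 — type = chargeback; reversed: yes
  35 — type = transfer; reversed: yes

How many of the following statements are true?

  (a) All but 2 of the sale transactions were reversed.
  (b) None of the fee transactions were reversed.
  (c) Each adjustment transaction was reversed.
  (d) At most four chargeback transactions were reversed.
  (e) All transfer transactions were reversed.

5

(a) sale: |A| = 6, |A ∩ B| = 4; needs |A ∖ B| = 2 — true.
(b) fee: |A| = 7, |A ∩ B| = 0; needs A ∩ B = ∅ (|A ∩ B| = 0) — true.
(c) adjustment: |A| = 9, |A ∩ B| = 9; needs A ⊆ B, i.e. every element of A is in B (|A ∖ B| = 0) — true.
(d) chargeback: |A| = 9, |A ∩ B| = 4; needs |A ∩ B| ≤ 4 — true.
(e) transfer: |A| = 7, |A ∩ B| = 7; needs A ⊆ B, i.e. every element of A is in B (|A ∖ B| = 0) — true.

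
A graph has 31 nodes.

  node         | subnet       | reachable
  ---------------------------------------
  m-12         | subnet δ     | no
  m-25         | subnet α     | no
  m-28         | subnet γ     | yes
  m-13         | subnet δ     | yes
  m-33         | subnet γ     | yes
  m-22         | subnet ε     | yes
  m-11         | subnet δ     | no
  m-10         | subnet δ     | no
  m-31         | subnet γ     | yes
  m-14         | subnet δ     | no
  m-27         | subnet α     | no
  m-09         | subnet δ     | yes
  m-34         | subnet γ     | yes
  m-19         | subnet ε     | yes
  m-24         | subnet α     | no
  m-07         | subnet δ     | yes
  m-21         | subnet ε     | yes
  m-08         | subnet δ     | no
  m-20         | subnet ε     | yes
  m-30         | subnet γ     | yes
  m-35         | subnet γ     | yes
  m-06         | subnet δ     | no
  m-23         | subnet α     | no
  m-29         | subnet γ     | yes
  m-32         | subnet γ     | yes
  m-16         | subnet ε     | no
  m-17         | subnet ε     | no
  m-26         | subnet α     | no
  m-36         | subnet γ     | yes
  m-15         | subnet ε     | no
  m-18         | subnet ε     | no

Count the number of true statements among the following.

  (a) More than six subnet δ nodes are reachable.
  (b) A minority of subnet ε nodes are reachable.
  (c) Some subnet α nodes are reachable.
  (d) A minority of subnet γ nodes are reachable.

0

(a) subnet δ: |A| = 9, |A ∩ B| = 3; needs |A ∩ B| > 6 — false.
(b) subnet ε: |A| = 8, |A ∩ B| = 4; needs |A ∩ B| < |A ∖ B| — false.
(c) subnet α: |A| = 5, |A ∩ B| = 0; needs A ∩ B ≠ ∅ (|A ∩ B| ≥ 1) — false.
(d) subnet γ: |A| = 9, |A ∩ B| = 9; needs |A ∩ B| < |A ∖ B| — false.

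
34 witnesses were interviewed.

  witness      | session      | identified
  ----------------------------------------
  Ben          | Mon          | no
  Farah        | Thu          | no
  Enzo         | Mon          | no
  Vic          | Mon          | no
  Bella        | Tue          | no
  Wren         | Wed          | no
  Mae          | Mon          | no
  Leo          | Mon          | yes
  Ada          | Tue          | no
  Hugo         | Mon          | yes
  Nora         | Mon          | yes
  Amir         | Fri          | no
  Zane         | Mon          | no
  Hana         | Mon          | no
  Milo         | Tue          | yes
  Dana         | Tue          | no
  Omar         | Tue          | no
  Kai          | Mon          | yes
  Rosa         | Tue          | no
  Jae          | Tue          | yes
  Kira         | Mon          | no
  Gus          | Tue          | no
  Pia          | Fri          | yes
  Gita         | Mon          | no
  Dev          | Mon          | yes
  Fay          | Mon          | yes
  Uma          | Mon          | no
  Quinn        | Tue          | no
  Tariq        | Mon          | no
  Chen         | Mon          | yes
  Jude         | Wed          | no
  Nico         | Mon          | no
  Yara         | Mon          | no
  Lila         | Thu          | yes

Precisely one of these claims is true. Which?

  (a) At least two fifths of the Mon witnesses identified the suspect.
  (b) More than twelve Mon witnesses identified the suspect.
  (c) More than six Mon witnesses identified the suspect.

(c)

|A| = 19, |A ∩ B| = 7, |A ∖ B| = 12.
(a) requires |A ∩ B| / |A| ≥ 2/5: false.
(b) requires |A ∩ B| > 12: false.
(c) requires |A ∩ B| > 6: true.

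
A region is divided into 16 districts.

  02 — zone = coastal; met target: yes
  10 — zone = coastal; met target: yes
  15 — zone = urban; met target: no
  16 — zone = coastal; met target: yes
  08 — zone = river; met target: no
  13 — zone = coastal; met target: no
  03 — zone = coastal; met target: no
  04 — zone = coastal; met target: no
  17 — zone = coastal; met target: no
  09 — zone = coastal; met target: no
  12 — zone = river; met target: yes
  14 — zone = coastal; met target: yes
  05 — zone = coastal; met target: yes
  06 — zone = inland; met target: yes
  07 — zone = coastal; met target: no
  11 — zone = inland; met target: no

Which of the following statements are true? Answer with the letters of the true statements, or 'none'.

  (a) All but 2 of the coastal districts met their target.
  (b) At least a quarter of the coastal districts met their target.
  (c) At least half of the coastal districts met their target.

(b)

|A| = 11, |A ∩ B| = 5, |A ∖ B| = 6.
(a) |A ∖ B| = 2: fails.
(b) |A ∩ B| / |A| ≥ 1/4: holds.
(c) |A ∩ B| ≥ |A ∖ B|: fails.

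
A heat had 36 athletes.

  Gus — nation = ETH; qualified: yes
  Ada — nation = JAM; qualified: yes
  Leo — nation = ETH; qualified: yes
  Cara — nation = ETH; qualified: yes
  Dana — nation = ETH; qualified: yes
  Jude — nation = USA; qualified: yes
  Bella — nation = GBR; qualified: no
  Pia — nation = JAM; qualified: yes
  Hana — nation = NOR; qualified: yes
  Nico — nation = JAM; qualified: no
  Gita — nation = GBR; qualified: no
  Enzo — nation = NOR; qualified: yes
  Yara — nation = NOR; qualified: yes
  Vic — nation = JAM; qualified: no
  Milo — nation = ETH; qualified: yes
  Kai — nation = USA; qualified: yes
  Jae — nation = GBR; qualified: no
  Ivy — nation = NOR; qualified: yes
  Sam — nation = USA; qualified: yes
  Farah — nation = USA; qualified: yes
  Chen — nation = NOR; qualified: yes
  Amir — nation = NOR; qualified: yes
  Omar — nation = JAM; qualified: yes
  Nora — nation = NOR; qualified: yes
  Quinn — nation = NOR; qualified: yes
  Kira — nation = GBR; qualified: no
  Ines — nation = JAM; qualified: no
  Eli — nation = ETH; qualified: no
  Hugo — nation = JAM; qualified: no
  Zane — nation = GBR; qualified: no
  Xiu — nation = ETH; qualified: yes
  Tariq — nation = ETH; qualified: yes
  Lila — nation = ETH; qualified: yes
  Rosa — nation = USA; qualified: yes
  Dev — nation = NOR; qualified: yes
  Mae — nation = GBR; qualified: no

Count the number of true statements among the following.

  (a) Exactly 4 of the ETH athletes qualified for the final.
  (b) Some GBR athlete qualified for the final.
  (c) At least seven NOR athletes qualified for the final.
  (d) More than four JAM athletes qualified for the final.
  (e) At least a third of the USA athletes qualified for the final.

(a) ETH: |A| = 9, |A ∩ B| = 8; needs |A ∩ B| = 4 — false.
(b) GBR: |A| = 6, |A ∩ B| = 0; needs A ∩ B ≠ ∅ (|A ∩ B| ≥ 1) — false.
(c) NOR: |A| = 9, |A ∩ B| = 9; needs |A ∩ B| ≥ 7 — true.
(d) JAM: |A| = 7, |A ∩ B| = 3; needs |A ∩ B| > 4 — false.
(e) USA: |A| = 5, |A ∩ B| = 5; needs |A ∩ B| / |A| ≥ 1/3 — true.

2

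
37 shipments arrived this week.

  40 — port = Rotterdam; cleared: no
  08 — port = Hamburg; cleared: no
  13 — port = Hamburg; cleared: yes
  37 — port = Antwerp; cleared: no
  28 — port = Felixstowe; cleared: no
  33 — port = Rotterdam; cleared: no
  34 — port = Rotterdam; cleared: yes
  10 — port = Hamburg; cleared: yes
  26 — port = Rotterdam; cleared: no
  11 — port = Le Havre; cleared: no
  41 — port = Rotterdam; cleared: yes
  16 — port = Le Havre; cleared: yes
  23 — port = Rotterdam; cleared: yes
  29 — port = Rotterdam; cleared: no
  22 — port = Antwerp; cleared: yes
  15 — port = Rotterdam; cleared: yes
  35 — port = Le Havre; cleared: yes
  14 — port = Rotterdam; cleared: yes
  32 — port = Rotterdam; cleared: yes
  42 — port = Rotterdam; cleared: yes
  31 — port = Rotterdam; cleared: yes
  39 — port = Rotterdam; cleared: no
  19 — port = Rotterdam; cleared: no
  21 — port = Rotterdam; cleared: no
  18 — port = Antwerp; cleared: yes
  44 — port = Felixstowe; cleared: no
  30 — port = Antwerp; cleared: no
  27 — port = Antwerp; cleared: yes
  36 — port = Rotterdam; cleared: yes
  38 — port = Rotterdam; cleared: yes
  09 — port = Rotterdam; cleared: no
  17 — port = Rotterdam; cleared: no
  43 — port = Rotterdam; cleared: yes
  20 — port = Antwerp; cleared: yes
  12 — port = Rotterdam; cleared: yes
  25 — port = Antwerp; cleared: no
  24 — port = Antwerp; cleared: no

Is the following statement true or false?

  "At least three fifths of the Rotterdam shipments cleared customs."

False

'At least three fifths of the Rotterdam shipments cleared customs' holds iff |A ∩ B| / |A| ≥ 3/5.
|A| = 21, |A ∩ B| = 12, |A ∖ B| = 9.
|A ∩ B|/|A| = 12/21, so the statement is false.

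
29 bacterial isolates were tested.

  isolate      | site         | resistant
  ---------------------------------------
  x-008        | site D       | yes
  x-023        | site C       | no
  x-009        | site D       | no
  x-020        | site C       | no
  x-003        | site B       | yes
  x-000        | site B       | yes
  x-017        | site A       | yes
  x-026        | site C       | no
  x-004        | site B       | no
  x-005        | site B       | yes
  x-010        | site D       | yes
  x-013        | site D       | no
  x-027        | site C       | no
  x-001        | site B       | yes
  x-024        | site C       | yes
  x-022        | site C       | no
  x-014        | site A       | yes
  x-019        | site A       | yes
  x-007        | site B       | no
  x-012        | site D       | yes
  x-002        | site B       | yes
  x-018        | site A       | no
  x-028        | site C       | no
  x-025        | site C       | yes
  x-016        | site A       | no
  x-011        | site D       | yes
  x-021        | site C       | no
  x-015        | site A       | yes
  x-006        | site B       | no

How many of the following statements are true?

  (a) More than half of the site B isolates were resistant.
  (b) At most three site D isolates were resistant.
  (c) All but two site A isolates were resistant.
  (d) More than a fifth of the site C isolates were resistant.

(a) site B: |A| = 8, |A ∩ B| = 5; needs |A ∩ B| > |A ∖ B| — true.
(b) site D: |A| = 6, |A ∩ B| = 4; needs |A ∩ B| ≤ 3 — false.
(c) site A: |A| = 6, |A ∩ B| = 4; needs |A ∖ B| = 2 — true.
(d) site C: |A| = 9, |A ∩ B| = 2; needs |A ∩ B| / |A| > 1/5 — true.

3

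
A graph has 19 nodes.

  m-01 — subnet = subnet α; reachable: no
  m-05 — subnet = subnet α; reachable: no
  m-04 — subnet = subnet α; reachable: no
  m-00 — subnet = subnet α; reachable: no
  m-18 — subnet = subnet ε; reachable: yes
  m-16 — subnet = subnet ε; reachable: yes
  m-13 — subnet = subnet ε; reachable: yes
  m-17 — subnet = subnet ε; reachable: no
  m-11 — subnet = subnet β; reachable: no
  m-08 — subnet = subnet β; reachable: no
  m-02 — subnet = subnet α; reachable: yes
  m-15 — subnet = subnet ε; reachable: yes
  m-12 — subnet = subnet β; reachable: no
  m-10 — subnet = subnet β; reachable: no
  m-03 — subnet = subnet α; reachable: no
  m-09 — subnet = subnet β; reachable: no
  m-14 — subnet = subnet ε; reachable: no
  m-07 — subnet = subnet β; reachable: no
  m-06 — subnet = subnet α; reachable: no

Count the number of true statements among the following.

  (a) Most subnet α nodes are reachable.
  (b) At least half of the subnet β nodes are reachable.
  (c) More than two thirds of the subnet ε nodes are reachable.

(a) subnet α: |A| = 7, |A ∩ B| = 1; needs |A ∩ B| > |A ∖ B| — false.
(b) subnet β: |A| = 6, |A ∩ B| = 0; needs |A ∩ B| ≥ |A ∖ B| — false.
(c) subnet ε: |A| = 6, |A ∩ B| = 4; needs |A ∩ B| / |A| > 2/3 — false.

0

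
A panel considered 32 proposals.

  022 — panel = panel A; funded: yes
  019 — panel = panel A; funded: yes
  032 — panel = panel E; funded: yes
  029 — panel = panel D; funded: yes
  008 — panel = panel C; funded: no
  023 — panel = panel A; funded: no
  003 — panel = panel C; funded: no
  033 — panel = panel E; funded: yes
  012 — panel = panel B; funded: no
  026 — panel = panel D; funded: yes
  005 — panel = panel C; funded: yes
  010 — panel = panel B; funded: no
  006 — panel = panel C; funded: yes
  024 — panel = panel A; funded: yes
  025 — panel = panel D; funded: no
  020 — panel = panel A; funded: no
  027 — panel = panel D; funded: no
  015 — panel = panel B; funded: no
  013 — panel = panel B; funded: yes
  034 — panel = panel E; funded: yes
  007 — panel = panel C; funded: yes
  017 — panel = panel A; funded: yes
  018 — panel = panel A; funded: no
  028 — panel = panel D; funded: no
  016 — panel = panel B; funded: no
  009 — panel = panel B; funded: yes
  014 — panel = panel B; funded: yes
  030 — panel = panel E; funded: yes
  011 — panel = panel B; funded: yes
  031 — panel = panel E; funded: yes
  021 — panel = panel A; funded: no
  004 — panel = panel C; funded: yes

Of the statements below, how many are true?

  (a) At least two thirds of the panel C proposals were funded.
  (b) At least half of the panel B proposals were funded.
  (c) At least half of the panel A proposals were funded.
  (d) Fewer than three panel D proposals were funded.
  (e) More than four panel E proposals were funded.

5

(a) panel C: |A| = 6, |A ∩ B| = 4; needs |A ∩ B| / |A| ≥ 2/3 — true.
(b) panel B: |A| = 8, |A ∩ B| = 4; needs |A ∩ B| ≥ |A ∖ B| — true.
(c) panel A: |A| = 8, |A ∩ B| = 4; needs |A ∩ B| ≥ |A ∖ B| — true.
(d) panel D: |A| = 5, |A ∩ B| = 2; needs |A ∩ B| < 3 — true.
(e) panel E: |A| = 5, |A ∩ B| = 5; needs |A ∩ B| > 4 — true.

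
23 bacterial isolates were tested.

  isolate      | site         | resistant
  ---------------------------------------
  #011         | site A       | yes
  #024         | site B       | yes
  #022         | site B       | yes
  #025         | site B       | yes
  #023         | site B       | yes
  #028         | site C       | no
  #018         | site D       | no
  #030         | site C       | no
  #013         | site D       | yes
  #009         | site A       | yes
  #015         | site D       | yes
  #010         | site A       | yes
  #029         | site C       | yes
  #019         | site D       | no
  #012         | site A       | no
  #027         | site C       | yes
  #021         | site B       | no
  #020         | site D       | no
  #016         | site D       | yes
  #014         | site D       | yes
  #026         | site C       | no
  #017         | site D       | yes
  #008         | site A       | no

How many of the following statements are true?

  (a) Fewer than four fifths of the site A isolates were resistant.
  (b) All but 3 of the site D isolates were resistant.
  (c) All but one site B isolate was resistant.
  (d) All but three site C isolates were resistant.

4

(a) site A: |A| = 5, |A ∩ B| = 3; needs |A ∩ B| / |A| < 4/5 — true.
(b) site D: |A| = 8, |A ∩ B| = 5; needs |A ∖ B| = 3 — true.
(c) site B: |A| = 5, |A ∩ B| = 4; needs |A ∖ B| = 1 — true.
(d) site C: |A| = 5, |A ∩ B| = 2; needs |A ∖ B| = 3 — true.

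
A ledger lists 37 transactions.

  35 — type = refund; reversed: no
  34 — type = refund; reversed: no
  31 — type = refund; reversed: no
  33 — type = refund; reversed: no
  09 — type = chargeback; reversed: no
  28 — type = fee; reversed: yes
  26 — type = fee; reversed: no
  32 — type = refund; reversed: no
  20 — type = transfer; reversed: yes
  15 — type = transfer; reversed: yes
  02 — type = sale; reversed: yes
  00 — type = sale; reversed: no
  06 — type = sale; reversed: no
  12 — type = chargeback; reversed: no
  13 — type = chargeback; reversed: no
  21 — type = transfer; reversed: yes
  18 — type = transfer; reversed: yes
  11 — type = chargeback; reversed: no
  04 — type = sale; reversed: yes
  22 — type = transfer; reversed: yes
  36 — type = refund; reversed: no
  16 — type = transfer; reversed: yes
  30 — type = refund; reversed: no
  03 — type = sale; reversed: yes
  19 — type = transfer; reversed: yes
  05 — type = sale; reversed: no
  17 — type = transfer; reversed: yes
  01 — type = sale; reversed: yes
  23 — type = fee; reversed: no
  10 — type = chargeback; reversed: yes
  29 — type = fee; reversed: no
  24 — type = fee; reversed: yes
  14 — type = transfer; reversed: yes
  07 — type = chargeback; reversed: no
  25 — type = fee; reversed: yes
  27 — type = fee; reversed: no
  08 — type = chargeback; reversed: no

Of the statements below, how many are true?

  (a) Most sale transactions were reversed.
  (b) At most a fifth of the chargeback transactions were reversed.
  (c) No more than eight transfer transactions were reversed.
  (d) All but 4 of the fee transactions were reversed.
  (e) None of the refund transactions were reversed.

4

(a) sale: |A| = 7, |A ∩ B| = 4; needs |A ∩ B| > |A ∖ B| — true.
(b) chargeback: |A| = 7, |A ∩ B| = 1; needs |A ∩ B| / |A| ≤ 1/5 — true.
(c) transfer: |A| = 9, |A ∩ B| = 9; needs |A ∩ B| ≤ 8 — false.
(d) fee: |A| = 7, |A ∩ B| = 3; needs |A ∖ B| = 4 — true.
(e) refund: |A| = 7, |A ∩ B| = 0; needs A ∩ B = ∅ (|A ∩ B| = 0) — true.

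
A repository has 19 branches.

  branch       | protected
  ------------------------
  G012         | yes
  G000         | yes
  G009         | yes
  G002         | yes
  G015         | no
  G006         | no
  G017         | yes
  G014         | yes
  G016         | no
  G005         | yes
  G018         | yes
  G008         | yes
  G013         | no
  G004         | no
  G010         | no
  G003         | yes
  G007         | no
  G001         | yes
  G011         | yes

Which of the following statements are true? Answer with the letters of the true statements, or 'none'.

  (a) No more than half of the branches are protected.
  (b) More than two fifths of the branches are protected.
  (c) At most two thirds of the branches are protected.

(b), (c)

|A| = 19, |A ∩ B| = 12, |A ∖ B| = 7.
(a) |A ∩ B| ≤ |A ∖ B|: fails.
(b) |A ∩ B| / |A| > 2/5: holds.
(c) |A ∩ B| / |A| ≤ 2/3: holds.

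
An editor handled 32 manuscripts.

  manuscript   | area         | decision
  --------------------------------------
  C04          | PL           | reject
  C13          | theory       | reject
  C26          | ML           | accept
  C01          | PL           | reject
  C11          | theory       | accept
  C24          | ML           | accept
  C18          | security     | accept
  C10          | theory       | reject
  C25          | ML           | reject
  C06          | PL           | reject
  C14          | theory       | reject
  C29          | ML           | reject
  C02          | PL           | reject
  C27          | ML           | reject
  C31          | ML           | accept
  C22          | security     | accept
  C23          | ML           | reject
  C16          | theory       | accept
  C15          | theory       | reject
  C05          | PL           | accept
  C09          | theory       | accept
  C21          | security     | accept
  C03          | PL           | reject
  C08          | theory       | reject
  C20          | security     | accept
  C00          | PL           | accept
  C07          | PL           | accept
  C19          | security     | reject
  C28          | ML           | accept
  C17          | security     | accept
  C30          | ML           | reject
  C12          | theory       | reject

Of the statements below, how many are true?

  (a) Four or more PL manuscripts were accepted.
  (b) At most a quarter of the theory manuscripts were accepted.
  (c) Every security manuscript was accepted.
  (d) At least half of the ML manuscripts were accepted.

0

(a) PL: |A| = 8, |A ∩ B| = 3; needs |A ∩ B| ≥ 4 — false.
(b) theory: |A| = 9, |A ∩ B| = 3; needs |A ∩ B| / |A| ≤ 1/4 — false.
(c) security: |A| = 6, |A ∩ B| = 5; needs A ⊆ B, i.e. every element of A is in B (|A ∖ B| = 0) — false.
(d) ML: |A| = 9, |A ∩ B| = 4; needs |A ∩ B| ≥ |A ∖ B| — false.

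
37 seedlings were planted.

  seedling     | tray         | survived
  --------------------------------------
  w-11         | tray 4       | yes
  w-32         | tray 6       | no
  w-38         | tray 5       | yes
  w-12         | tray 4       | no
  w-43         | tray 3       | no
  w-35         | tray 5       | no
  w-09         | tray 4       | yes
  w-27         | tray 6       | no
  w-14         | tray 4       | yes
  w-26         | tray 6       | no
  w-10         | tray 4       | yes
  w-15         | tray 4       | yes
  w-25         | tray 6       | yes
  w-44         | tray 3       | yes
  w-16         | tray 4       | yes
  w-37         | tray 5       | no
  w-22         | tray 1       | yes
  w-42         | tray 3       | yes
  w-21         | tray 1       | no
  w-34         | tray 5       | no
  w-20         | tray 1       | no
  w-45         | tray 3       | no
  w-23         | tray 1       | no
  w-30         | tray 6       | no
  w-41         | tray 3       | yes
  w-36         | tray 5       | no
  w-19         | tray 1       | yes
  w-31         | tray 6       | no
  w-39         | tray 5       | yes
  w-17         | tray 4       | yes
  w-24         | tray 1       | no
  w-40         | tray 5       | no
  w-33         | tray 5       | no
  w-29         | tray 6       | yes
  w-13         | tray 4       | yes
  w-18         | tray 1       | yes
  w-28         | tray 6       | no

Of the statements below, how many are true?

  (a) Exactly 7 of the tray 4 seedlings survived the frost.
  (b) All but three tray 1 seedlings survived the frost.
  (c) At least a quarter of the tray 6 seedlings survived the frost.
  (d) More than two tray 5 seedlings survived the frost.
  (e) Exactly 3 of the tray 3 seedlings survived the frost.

(a) tray 4: |A| = 9, |A ∩ B| = 8; needs |A ∩ B| = 7 — false.
(b) tray 1: |A| = 7, |A ∩ B| = 3; needs |A ∖ B| = 3 — false.
(c) tray 6: |A| = 8, |A ∩ B| = 2; needs |A ∩ B| / |A| ≥ 1/4 — true.
(d) tray 5: |A| = 8, |A ∩ B| = 2; needs |A ∩ B| > 2 — false.
(e) tray 3: |A| = 5, |A ∩ B| = 3; needs |A ∩ B| = 3 — true.

2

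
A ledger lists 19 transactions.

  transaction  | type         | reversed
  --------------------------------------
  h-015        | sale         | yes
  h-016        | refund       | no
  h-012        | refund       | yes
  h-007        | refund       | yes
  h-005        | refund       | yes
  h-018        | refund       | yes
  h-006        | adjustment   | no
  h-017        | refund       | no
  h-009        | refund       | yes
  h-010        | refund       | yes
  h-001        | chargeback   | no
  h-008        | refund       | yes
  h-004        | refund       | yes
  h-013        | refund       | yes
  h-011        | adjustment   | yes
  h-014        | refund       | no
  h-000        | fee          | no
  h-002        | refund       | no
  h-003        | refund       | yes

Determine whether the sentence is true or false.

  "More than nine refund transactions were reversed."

True

The determiner here denotes the relation: |A ∩ B| > 9.
A (the restrictor) = {h-016, h-012, h-007, h-005, h-018, h-017, h-009, h-010, h-008, h-004, h-013, h-014, h-002, h-003}, |A| = 14.
A ∩ B = {h-012, h-007, h-005, h-018, h-009, h-010, h-008, h-004, h-013, h-003}, so |A ∩ B| = 10.
|A ∩ B| = 10, so the statement is true.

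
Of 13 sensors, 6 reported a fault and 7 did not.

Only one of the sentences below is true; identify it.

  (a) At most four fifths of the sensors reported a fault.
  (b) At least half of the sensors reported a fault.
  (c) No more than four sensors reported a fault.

(a)

|A| = 13, |A ∩ B| = 6, |A ∖ B| = 7.
(a) requires |A ∩ B| / |A| ≤ 4/5: true.
(b) requires |A ∩ B| ≥ |A ∖ B|: false.
(c) requires |A ∩ B| ≤ 4: false.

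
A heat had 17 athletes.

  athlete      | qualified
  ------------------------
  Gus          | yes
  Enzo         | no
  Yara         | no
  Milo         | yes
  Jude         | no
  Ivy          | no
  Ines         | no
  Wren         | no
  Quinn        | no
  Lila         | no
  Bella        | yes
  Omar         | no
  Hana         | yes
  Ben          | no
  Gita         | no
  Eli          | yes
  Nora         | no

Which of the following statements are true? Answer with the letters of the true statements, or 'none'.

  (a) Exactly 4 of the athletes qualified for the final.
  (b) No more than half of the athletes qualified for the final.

(b)

|A| = 17, |A ∩ B| = 5, |A ∖ B| = 12.
(a) |A ∩ B| = 4: fails.
(b) |A ∩ B| ≤ |A ∖ B|: holds.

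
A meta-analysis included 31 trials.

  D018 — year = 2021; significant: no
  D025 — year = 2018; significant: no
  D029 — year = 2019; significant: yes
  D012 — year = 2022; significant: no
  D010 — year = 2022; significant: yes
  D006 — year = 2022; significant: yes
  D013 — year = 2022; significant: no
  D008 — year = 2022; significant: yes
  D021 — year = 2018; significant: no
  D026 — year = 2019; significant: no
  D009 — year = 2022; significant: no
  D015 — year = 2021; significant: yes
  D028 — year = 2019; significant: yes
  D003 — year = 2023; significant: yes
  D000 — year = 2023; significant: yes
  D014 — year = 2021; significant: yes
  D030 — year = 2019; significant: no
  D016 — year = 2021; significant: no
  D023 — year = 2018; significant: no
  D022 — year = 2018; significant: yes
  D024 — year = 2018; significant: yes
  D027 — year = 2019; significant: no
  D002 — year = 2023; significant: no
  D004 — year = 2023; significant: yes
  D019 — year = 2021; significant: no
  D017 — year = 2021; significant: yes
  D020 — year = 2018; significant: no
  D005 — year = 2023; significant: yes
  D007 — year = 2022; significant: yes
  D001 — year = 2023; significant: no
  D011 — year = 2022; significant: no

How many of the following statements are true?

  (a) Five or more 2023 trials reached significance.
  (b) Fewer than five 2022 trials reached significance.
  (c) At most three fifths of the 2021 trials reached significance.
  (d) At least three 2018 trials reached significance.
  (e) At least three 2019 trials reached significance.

2

(a) 2023: |A| = 6, |A ∩ B| = 4; needs |A ∩ B| ≥ 5 — false.
(b) 2022: |A| = 8, |A ∩ B| = 4; needs |A ∩ B| < 5 — true.
(c) 2021: |A| = 6, |A ∩ B| = 3; needs |A ∩ B| / |A| ≤ 3/5 — true.
(d) 2018: |A| = 6, |A ∩ B| = 2; needs |A ∩ B| ≥ 3 — false.
(e) 2019: |A| = 5, |A ∩ B| = 2; needs |A ∩ B| ≥ 3 — false.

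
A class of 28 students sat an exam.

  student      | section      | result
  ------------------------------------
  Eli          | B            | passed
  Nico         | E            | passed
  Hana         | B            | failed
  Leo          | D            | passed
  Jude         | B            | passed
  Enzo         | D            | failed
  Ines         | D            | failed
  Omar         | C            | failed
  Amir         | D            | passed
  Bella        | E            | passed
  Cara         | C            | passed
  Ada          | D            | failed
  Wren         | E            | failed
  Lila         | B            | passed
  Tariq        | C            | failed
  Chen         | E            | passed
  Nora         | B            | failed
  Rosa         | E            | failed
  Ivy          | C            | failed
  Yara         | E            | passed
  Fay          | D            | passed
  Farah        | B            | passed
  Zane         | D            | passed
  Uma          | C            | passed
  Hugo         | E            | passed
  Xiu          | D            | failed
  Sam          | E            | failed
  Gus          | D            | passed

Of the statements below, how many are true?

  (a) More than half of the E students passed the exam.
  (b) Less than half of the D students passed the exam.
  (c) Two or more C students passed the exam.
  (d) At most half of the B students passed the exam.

(a) E: |A| = 8, |A ∩ B| = 5; needs |A ∩ B| > |A ∖ B| — true.
(b) D: |A| = 9, |A ∩ B| = 5; needs |A ∩ B| < |A ∖ B| — false.
(c) C: |A| = 5, |A ∩ B| = 2; needs |A ∩ B| ≥ 2 — true.
(d) B: |A| = 6, |A ∩ B| = 4; needs |A ∩ B| ≤ |A ∖ B| — false.

2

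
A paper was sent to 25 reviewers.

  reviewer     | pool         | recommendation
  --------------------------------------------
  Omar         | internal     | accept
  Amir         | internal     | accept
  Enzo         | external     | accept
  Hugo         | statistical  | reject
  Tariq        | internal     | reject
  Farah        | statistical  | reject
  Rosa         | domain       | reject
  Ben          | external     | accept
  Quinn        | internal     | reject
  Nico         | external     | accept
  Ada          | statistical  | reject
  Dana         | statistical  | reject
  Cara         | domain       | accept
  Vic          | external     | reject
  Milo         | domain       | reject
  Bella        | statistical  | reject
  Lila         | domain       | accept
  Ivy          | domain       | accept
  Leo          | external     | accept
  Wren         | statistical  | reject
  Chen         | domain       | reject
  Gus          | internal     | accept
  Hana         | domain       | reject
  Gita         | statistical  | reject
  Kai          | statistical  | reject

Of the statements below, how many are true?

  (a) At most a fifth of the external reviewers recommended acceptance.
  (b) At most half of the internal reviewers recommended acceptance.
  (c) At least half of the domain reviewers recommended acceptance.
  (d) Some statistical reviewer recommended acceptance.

0

(a) external: |A| = 5, |A ∩ B| = 4; needs |A ∩ B| / |A| ≤ 1/5 — false.
(b) internal: |A| = 5, |A ∩ B| = 3; needs |A ∩ B| ≤ |A ∖ B| — false.
(c) domain: |A| = 7, |A ∩ B| = 3; needs |A ∩ B| ≥ |A ∖ B| — false.
(d) statistical: |A| = 8, |A ∩ B| = 0; needs A ∩ B ≠ ∅ (|A ∩ B| ≥ 1) — false.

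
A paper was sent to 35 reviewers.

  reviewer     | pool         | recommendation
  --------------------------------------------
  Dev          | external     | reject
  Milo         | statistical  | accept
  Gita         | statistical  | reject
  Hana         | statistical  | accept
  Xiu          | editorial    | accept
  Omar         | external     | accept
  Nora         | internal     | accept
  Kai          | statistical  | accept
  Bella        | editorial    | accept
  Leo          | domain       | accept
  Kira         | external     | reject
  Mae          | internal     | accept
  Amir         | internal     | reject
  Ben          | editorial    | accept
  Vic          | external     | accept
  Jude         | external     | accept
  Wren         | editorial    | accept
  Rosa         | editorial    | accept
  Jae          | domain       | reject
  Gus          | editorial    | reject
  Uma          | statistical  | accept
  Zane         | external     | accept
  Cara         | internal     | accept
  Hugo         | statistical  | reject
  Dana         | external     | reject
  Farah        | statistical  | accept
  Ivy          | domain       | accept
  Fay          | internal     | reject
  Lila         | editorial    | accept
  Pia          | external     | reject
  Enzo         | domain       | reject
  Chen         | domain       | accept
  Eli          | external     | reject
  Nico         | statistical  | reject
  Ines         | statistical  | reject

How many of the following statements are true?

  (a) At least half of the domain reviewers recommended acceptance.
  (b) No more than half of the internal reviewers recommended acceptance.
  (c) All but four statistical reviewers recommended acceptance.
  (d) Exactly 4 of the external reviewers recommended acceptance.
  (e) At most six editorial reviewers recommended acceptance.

(a) domain: |A| = 5, |A ∩ B| = 3; needs |A ∩ B| ≥ |A ∖ B| — true.
(b) internal: |A| = 5, |A ∩ B| = 3; needs |A ∩ B| ≤ |A ∖ B| — false.
(c) statistical: |A| = 9, |A ∩ B| = 5; needs |A ∖ B| = 4 — true.
(d) external: |A| = 9, |A ∩ B| = 4; needs |A ∩ B| = 4 — true.
(e) editorial: |A| = 7, |A ∩ B| = 6; needs |A ∩ B| ≤ 6 — true.

4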